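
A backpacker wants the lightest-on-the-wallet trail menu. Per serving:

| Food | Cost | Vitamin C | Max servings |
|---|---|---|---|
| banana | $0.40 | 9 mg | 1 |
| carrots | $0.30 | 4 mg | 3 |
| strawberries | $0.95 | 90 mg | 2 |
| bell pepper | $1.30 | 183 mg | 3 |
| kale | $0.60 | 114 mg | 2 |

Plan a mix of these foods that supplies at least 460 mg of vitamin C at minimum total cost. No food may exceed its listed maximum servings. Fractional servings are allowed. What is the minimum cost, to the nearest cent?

$2.85

Cost per mg of vitamin C: kale $0.0053, bell pepper $0.0071, strawberries $0.0106, banana $0.0444, carrots $0.0750.
Take 2 servings of kale: +228.0 mg vitamin C for $1.20 (total $1.20, still need 232.0 mg).
Take 1.268 servings of bell pepper: +232.0 mg vitamin C for $1.65 (total $2.85, still need 0.0 mg).
Filling from the cheapest source first is optimal under one linear minimum: $2.85.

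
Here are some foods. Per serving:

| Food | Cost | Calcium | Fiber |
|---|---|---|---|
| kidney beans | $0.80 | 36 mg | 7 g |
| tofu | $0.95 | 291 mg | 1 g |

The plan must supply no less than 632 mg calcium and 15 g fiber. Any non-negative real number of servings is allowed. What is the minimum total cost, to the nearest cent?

kidney beans only: max(632/36, 15/7) = 17.56 servings → $14.04.
tofu only: max(632/291, 15/1) = 15 servings → $14.25.
kidney beans + tofu with both tight: 1.866 servings and 1.941 servings → $3.34.
Cheapest feasible corner: $3.34.

$3.34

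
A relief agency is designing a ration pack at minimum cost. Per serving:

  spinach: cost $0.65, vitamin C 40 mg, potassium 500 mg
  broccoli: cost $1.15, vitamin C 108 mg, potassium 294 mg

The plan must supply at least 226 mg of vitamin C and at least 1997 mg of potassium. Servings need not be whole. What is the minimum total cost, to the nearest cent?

$3.20

The cheapest plan sits at a corner of the feasible region — with two constraints it uses at most two foods.
spinach only: max(226/40, 1997/500) = 5.65 servings → $3.67.
broccoli only: max(226/108, 1997/294) = 6.793 servings → $7.81.
spinach + broccoli with both tight: 3.533 servings and 0.7841 servings → $3.20.
The minimum over all feasible corners is $3.20.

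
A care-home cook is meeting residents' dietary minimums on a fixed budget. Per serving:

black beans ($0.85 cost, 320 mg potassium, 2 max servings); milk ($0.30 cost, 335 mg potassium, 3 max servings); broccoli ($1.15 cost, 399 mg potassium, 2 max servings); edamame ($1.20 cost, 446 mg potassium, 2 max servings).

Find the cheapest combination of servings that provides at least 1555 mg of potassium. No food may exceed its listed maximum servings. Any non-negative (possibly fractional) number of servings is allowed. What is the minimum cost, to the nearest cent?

Cost per mg of potassium: milk $0.0009, black beans $0.0027, edamame $0.0027, broccoli $0.0029.
Take 3 servings of milk: +1005.0 mg potassium for $0.90 (total $0.90, still need 550.0 mg).
Take 1.719 servings of black beans: +550.0 mg potassium for $1.46 (total $2.36, still need 0.0 mg).
Filling from the cheapest source first is optimal under one linear minimum: $2.36.

$2.36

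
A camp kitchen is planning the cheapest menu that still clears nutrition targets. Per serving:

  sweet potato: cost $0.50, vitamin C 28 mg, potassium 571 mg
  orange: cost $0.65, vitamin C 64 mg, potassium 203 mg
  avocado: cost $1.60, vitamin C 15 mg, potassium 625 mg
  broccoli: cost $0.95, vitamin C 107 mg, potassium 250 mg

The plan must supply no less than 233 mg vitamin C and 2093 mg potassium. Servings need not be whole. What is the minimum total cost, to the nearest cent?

$2.84

Compare the cost at each extreme point of the feasible region.
sweet potato only: max(233/28, 2093/571) = 8.321 servings → $4.16.
orange only: max(233/64, 2093/203) = 10.31 servings → $6.70.
avocado only: max(233/15, 2093/625) = 15.53 servings → $24.85.
broccoli only: max(233/107, 2093/250) = 8.372 servings → $7.95.
sweet potato + orange with both tight: 2.808 servings and 2.412 servings → $2.97.
sweet potato + avocado: intersection lies outside the first quadrant.
sweet potato + broccoli with both tight: 3.063 servings and 1.376 servings → $2.84.
orange + avocado with both tight: 3.091 servings and 2.345 servings → $5.76.
orange + broccoli: intersection lies outside the first quadrant.
avocado + broccoli with both tight: 2.625 servings and 1.81 servings → $5.92.
The minimum over all feasible corners is $2.84.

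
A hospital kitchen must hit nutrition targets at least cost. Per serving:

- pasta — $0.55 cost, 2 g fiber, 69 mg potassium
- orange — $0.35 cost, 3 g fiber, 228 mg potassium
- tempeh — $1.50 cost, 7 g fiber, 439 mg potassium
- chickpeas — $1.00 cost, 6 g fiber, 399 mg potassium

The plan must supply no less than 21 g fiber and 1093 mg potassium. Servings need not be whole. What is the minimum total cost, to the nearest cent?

$2.45

pasta only: max(21/2, 1093/69) = 15.84 servings → $8.71.
orange only: max(21/3, 1093/228) = 7 servings → $2.45.
tempeh only: max(21/7, 1093/439) = 3 servings → $4.50.
chickpeas only: max(21/6, 1093/399) = 3.5 servings → $3.50.
pasta + orange with both tight: 6.06 servings and 2.96 servings → $4.37.
pasta + tempeh with both tight: 3.97 servings and 1.866 servings → $4.98.
pasta + chickpeas with both tight: 4.742 servings and 1.919 servings → $4.53.
orange + tempeh with both targets exact would need a negative amount; discard.
orange + chickpeas: intersection lies outside the first quadrant.
tempeh + chickpeas: the both-tight solution has a negative serving — not a feasible corner.
Cheapest feasible corner: $2.45.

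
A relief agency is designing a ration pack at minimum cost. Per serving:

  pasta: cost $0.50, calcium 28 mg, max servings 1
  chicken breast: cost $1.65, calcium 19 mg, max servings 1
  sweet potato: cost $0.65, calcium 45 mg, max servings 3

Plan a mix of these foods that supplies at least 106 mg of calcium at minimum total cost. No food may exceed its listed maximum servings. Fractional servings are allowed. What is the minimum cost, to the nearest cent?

Cost per mg of calcium: sweet potato $0.0144, pasta $0.0179, chicken breast $0.0868.
Take 2.356 servings of sweet potato: +106.0 mg calcium for $1.53 (total $1.53, still need 0.0 mg).
Filling from the cheapest source first is optimal under one linear minimum: $1.53.

$1.53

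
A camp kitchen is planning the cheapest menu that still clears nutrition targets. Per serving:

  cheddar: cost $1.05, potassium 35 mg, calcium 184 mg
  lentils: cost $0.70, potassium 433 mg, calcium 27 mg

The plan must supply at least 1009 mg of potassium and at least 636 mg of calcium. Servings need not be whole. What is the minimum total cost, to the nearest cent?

With two linear requirements the optimum uses one or two foods; enumerate the corners.
cheddar only: max(1009/35, 636/184) = 28.83 servings → $30.27.
lentils only: max(1009/433, 636/27) = 23.56 servings → $16.49.
cheddar + lentils with both tight: 3.152 servings and 2.075 servings → $4.76.
So the least-cost plan costs $4.76.

$4.76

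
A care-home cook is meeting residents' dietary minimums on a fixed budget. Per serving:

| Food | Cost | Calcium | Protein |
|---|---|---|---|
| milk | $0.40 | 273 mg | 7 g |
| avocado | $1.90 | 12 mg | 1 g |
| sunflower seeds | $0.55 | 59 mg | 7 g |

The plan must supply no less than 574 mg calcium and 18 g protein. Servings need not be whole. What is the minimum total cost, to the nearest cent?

$1.03

At the optimum either one food covers both requirements or two foods hit both targets exactly; no other combination can be cheaper.
milk only: max(574/273, 18/7) = 2.571 servings → $1.03.
avocado only: max(574/12, 18/1) = 47.83 servings → $90.88.
sunflower seeds only: max(574/59, 18/7) = 9.729 servings → $5.35.
milk + avocado with both tight: 1.894 servings and 4.741 servings → $9.77.
milk + sunflower seeds with both tight: 1.973 servings and 0.5981 servings → $1.12.
avocado + sunflower seeds: the both-tight solution has a negative serving — not a feasible corner.
Cheapest feasible corner: $1.03.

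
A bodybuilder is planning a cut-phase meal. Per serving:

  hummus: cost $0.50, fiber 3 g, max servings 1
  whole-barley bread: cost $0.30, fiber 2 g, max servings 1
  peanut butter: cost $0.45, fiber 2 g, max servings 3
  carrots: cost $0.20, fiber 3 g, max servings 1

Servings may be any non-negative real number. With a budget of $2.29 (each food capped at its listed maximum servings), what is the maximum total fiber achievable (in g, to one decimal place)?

Fiber per dollar: carrots 15, whole-barley bread 6.667, hummus 6, peanut butter 4.444.
Take 1 serving of carrots: spends $0.20, +3.0 g fiber (running total 3.0 g).
Take 1 serving of whole-barley bread: spends $0.30, +2.0 g fiber (running total 5.0 g).
Take 1 serving of hummus: spends $0.50, +3.0 g fiber (running total 8.0 g).
Take 2.867 servings of peanut butter: spends $1.29, +5.7 g fiber (running total 13.7 g).
Greedy by best ratio exhausts the cost allowance optimally: 13.7 g.

13.7 g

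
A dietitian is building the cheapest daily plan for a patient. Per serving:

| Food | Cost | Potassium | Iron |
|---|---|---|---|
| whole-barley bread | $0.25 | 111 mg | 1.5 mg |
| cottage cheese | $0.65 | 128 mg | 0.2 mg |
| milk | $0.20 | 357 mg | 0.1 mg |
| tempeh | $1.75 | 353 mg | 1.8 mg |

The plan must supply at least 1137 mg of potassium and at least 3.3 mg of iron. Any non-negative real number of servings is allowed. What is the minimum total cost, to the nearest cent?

$1.02

Minimising a linear cost over {potassium ≥ 1137, iron ≥ 3.3, servings ≥ 0} — the optimum is at a vertex, using one or two foods.
whole-barley bread only: max(1137/111, 3.3/1.5) = 10.24 servings → $2.56.
cottage cheese only: max(1137/128, 3.3/0.2) = 16.5 servings → $10.72.
milk only: max(1137/357, 3.3/0.1) = 33 servings → $6.60.
tempeh only: max(1137/353, 3.3/1.8) = 3.221 servings → $5.64.
whole-barley bread + cottage cheese with both tight: 1.148 servings and 7.887 servings → $5.41.
whole-barley bread + milk with both tight: 2.03 servings and 2.554 servings → $1.02.
whole-barley bread + tempeh with both targets exact would need a negative amount; discard.
cottage cheese + milk: intersection lies outside the first quadrant.
cottage cheese + tempeh with both tight: 5.518 servings and 1.22 servings → $5.72.
milk + tempeh with both tight: 1.452 servings and 1.753 servings → $3.36.
So the least-cost plan costs $1.02.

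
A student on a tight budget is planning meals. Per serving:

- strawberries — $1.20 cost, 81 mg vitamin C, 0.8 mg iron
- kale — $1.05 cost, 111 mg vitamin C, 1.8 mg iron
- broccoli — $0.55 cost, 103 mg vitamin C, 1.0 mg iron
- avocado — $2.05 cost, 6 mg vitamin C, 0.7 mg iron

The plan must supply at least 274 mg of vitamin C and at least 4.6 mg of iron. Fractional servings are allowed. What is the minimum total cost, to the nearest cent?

$2.53

strawberries only: max(274/81, 4.6/0.8) = 5.75 servings → $6.90.
kale only: max(274/111, 4.6/1.8) = 2.556 servings → $2.68.
broccoli only: max(274/103, 4.6/1.0) = 4.6 servings → $2.53.
avocado only: max(274/6, 4.6/0.7) = 45.67 servings → $93.62.
strawberries + kale: the both-tight solution has a negative serving — not a feasible corner.
strawberries + broccoli: intersection lies outside the first quadrant.
strawberries + avocado with both tight: 3.164 servings and 2.956 servings → $9.86.
kale + broccoli: the both-tight solution has a negative serving — not a feasible corner.
kale + avocado with both tight: 2.454 servings and 0.2601 servings → $3.11.
broccoli + avocado with both tight: 2.484 servings and 3.023 servings → $7.56.
The minimum over all feasible corners is $2.53.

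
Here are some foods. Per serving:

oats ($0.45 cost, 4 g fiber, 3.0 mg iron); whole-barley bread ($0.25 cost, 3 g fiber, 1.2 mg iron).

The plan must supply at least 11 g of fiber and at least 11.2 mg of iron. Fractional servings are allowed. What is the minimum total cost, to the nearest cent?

An LP optimum is at a vertex; with two nutrient constraints at most two foods are used. Check each candidate.
oats only: max(11/4, 11.2/3.0) = 3.733 servings → $1.68.
whole-barley bread only: max(11/3, 11.2/1.2) = 9.333 servings → $2.33.
oats + whole-barley bread: intersection lies outside the first quadrant.
The minimum over all feasible corners is $1.68.

$1.68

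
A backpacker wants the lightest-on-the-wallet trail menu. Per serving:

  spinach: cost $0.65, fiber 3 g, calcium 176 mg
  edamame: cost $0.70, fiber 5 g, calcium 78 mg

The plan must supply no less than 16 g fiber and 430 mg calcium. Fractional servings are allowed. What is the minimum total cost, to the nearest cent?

$2.56

Two binding constraints pin down two serving amounts, so the optimal mix uses at most two foods. The candidates are each food alone (scaled to the tighter of fiber/calcium) and each pair with both constraints tight.
spinach only: max(16/3, 430/176) = 5.333 servings → $3.47.
edamame only: max(16/5, 430/78) = 5.513 servings → $3.86.
spinach + edamame with both tight: 1.396 servings and 2.362 servings → $2.56.
So the least-cost plan costs $2.56.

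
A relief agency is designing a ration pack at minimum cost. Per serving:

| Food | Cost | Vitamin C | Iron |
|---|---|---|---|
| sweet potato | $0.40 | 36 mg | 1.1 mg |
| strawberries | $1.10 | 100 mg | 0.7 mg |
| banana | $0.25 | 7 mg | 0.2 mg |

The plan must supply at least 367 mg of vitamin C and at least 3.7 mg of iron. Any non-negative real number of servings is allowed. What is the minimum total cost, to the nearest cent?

$4.04

With two linear requirements the optimum uses one or two foods; enumerate the corners.
sweet potato only: max(367/36, 3.7/1.1) = 10.19 servings → $4.08.
strawberries only: max(367/100, 3.7/0.7) = 5.286 servings → $5.81.
banana only: max(367/7, 3.7/0.2) = 52.43 servings → $13.11.
sweet potato + strawberries with both tight: 1.334 servings and 3.19 servings → $4.04.
sweet potato + banana: intersection lies outside the first quadrant.
strawberries + banana with both tight: 3.146 servings and 7.49 servings → $5.33.
So the least-cost plan costs $4.04.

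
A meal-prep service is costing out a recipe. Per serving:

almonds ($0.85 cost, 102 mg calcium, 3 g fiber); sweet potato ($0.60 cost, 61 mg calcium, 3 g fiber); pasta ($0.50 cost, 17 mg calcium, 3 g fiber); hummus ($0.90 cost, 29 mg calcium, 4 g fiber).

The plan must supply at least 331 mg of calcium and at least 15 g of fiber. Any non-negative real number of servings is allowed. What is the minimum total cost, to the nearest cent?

$3.16

At the optimum either one food covers both requirements or two foods hit both targets exactly; no other combination can be cheaper.
almonds only: max(331/102, 15/3) = 5 servings → $4.25.
sweet potato only: max(331/61, 15/3) = 5.426 servings → $3.26.
pasta only: max(331/17, 15/3) = 19.47 servings → $9.74.
hummus only: max(331/29, 15/4) = 11.41 servings → $10.27.
almonds + sweet potato with both tight: 0.6341 servings and 4.366 servings → $3.16.
almonds + pasta with both tight: 2.894 servings and 2.106 servings → $3.51.
almonds + hummus with both tight: 2.769 servings and 1.673 servings → $3.86.
sweet potato + pasta with both targets exact would need a negative amount; discard.
sweet potato + hummus with both targets exact would need a negative amount; discard.
pasta + hummus: the both-tight solution has a negative serving — not a feasible corner.
Cheapest feasible corner: $3.16.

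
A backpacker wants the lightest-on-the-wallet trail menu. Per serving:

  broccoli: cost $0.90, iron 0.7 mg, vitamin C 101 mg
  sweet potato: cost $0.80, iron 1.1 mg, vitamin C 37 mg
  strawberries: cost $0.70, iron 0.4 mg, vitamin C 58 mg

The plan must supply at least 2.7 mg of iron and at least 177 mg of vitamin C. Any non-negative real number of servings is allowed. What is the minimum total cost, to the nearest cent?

$2.40

With two linear requirements the optimum uses one or two foods; enumerate the corners.
broccoli only: max(2.7/0.7, 177/101) = 3.857 servings → $3.47.
sweet potato only: max(2.7/1.1, 177/37) = 4.784 servings → $3.83.
strawberries only: max(2.7/0.4, 177/58) = 6.75 servings → $4.72.
broccoli + sweet potato with both tight: 1.113 servings and 1.746 servings → $2.40.
broccoli + strawberries: intersection lies outside the first quadrant.
sweet potato + strawberries with both tight: 1.751 servings and 1.935 servings → $2.76.
So the least-cost plan costs $2.40.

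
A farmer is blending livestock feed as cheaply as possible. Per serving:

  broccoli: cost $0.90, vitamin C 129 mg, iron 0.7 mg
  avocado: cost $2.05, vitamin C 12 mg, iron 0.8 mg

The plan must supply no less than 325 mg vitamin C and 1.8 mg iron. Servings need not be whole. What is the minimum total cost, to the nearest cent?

Minimising a linear cost over {vitamin C ≥ 325, iron ≥ 1.8, servings ≥ 0} — the optimum is at a vertex, using one or two foods.
broccoli only: max(325/129, 1.8/0.7) = 2.571 servings → $2.31.
avocado only: max(325/12, 1.8/0.8) = 27.08 servings → $55.52.
broccoli + avocado with both tight: 2.515 servings and 0.04958 servings → $2.36.
Cheapest feasible corner: $2.31.

$2.31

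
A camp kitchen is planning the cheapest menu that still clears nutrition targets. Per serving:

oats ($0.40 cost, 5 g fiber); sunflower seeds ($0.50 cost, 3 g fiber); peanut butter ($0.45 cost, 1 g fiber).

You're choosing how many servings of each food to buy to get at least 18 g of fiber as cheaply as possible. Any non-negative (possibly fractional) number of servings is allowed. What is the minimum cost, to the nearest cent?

$1.44

Cost per g of fiber: oats $0.0800, sunflower seeds $0.1667, peanut butter $0.4500.
With no serving limits, use only oats: 18 g / 5 g = 3.6 servings × $0.40 = $1.44.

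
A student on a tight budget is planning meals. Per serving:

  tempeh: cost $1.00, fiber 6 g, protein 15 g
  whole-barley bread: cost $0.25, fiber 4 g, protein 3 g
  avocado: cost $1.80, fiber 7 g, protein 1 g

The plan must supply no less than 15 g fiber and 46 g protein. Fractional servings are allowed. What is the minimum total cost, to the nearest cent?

$3.07

At the optimum either one food covers both requirements or two foods hit both targets exactly; no other combination can be cheaper.
tempeh only: max(15/6, 46/15) = 3.067 servings → $3.07.
whole-barley bread only: max(15/4, 46/3) = 15.33 servings → $3.83.
avocado only: max(15/7, 46/1) = 46 servings → $82.80.
tempeh + whole-barley bread: intersection lies outside the first quadrant.
tempeh + avocado: the both-tight solution has a negative serving — not a feasible corner.
whole-barley bread + avocado: the both-tight solution has a negative serving — not a feasible corner.
Cheapest feasible corner: $3.07.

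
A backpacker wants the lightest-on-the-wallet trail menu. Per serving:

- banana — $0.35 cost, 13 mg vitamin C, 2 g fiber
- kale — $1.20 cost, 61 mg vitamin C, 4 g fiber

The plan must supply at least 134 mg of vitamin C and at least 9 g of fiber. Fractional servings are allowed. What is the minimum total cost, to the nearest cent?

For a min-cost LP with two ≥-constraints, a basic feasible solution has at most two positive variables.
banana only: max(134/13, 9/2) = 10.31 servings → $3.61.
kale only: max(134/61, 9/4) = 2.25 servings → $2.70.
banana + kale with both tight: 0.1857 servings and 2.157 servings → $2.65.
The minimum over all feasible corners is $2.65.

$2.65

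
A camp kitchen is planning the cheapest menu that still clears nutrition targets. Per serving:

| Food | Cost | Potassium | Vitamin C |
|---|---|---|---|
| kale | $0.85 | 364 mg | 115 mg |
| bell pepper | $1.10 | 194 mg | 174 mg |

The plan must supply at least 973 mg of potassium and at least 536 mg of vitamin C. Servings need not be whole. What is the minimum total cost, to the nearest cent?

$3.58

An LP optimum is at a vertex; with two nutrient constraints at most two foods are used. Check each candidate.
kale only: max(973/364, 536/115) = 4.661 servings → $3.96.
bell pepper only: max(973/194, 536/174) = 5.015 servings → $5.52.
kale + bell pepper with both tight: 1.592 servings and 2.028 servings → $3.58.
So the least-cost plan costs $3.58.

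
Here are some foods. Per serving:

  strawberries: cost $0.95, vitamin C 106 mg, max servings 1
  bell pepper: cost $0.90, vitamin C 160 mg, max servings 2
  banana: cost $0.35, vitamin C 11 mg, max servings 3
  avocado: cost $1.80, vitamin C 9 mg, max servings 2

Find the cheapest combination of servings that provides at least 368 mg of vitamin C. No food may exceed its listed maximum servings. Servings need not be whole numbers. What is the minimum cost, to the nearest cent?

Cost per mg of vitamin C: bell pepper $0.0056, strawberries $0.0090, banana $0.0318, avocado $0.2000.
Take 2 servings of bell pepper: +320.0 mg vitamin C for $1.80 (total $1.80, still need 48.0 mg).
Take 0.4528 servings of strawberries: +48.0 mg vitamin C for $0.43 (total $2.23, still need 0.0 mg).
Filling from the cheapest source first is optimal under one linear minimum: $2.23.

$2.23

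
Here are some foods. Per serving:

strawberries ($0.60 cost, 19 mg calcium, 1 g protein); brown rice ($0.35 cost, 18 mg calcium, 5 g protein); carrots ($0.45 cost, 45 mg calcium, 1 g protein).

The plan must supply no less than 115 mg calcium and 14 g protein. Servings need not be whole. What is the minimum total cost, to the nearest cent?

A basic optimal solution has at most two foods positive. Try each food alone and each pair with both targets met exactly.
strawberries only: max(115/19, 14/1) = 14 servings → $8.40.
brown rice only: max(115/18, 14/5) = 6.389 servings → $2.24.
carrots only: max(115/45, 14/1) = 14 servings → $6.30.
strawberries + brown rice with both tight: 4.195 servings and 1.961 servings → $3.20.
strawberries + carrots: the both-tight solution has a negative serving — not a feasible corner.
brown rice + carrots with both tight: 2.488 servings and 1.56 servings → $1.57.
So the least-cost plan costs $1.57.

$1.57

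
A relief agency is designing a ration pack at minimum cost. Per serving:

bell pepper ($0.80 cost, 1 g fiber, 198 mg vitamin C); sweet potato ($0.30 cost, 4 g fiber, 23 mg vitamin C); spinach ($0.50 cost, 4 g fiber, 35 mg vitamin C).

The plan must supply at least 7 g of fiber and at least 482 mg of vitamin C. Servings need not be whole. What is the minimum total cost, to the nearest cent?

$2.19

A basic optimal solution has at most two foods positive. Try each food alone and each pair with both targets met exactly.
bell pepper only: max(7/1, 482/198) = 7 servings → $5.60.
sweet potato only: max(7/4, 482/23) = 20.96 servings → $6.29.
spinach only: max(7/4, 482/35) = 13.77 servings → $6.89.
bell pepper + sweet potato with both tight: 2.298 servings and 1.176 servings → $2.19.
bell pepper + spinach with both tight: 2.223 servings and 1.194 servings → $2.38.
sweet potato + spinach with both targets exact would need a negative amount; discard.
Cheapest feasible corner: $2.19.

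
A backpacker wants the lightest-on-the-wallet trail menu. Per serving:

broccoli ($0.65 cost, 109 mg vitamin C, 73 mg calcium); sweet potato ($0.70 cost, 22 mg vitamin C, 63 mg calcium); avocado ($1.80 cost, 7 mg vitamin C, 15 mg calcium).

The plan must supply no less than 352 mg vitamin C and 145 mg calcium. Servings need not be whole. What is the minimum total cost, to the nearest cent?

$2.10

For a min-cost LP with two ≥-constraints, a basic feasible solution has at most two positive variables.
broccoli only: max(352/109, 145/73) = 3.229 servings → $2.10.
sweet potato only: max(352/22, 145/63) = 16 servings → $11.20.
avocado only: max(352/7, 145/15) = 50.29 servings → $90.51.
broccoli + sweet potato with both targets exact would need a negative amount; discard.
broccoli + avocado: intersection lies outside the first quadrant.
sweet potato + avocado: the both-tight solution has a negative serving — not a feasible corner.
Cheapest feasible corner: $2.10.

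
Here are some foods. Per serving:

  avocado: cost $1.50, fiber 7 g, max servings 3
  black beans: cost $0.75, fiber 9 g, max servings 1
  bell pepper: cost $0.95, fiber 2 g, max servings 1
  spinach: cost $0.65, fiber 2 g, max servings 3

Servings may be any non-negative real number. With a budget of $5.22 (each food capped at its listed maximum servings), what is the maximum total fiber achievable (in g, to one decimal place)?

Fiber per dollar: black beans 12, avocado 4.667, spinach 3.077, bell pepper 2.105.
Take 1 serving of black beans: spends $0.75, +9.0 g fiber (running total 9.0 g).
Take 2.98 servings of avocado: spends $4.47, +20.9 g fiber (running total 29.9 g).
Greedy by best ratio exhausts the cost allowance optimally: 29.9 g.

29.9 g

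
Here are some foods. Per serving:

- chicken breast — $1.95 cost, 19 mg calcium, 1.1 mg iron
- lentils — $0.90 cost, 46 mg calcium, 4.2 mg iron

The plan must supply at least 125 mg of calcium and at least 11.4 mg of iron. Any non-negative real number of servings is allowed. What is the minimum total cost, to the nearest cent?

chicken breast only: max(125/19, 11.4/1.1) = 10.36 servings → $20.21.
lentils only: max(125/46, 11.4/4.2) = 2.717 servings → $2.45.
chicken breast + lentils with both tight: 0.02055 servings and 2.709 servings → $2.48.
Cheapest feasible corner: $2.45.

$2.45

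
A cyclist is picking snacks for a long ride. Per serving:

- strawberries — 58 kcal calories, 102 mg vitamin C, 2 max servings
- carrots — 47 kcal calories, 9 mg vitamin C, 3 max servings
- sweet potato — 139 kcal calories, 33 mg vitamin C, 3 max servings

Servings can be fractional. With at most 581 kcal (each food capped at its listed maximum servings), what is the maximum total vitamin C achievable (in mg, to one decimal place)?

Vitamin C per kcal: strawberries 1.759, sweet potato 0.2374, carrots 0.1915.
Take 2 servings of strawberries: uses 116 kcal, +204.0 mg vitamin C (running total 204.0 mg).
Take 3 servings of sweet potato: uses 417 kcal, +99.0 mg vitamin C (running total 303.0 mg).
Take 1.021 servings of carrots: uses 48 kcal, +9.2 mg vitamin C (running total 312.2 mg).
Greedy by best ratio exhausts the calories allowance optimally: 312.2 mg.

312.2 mg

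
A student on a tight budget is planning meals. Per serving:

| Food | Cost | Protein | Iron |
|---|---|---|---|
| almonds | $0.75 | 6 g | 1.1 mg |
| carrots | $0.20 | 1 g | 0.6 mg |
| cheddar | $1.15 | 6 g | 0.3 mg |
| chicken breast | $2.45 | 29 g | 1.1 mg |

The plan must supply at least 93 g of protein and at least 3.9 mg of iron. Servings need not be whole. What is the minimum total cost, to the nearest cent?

$7.93

A basic optimal solution has at most two foods positive. Try each food alone and each pair with both targets met exactly.
almonds only: max(93/6, 3.9/1.1) = 15.5 servings → $11.62.
carrots only: max(93/1, 3.9/0.6) = 93 servings → $18.60.
cheddar only: max(93/6, 3.9/0.3) = 15.5 servings → $17.82.
chicken breast only: max(93/29, 3.9/1.1) = 3.545 servings → $8.69.
almonds + carrots: the both-tight solution has a negative serving — not a feasible corner.
almonds + cheddar with both targets exact would need a negative amount; discard.
almonds + chicken breast with both tight: 0.4269 servings and 3.119 servings → $7.96.
carrots + cheddar: the both-tight solution has a negative serving — not a feasible corner.
carrots + chicken breast with both tight: 0.6626 servings and 3.184 servings → $7.93.
cheddar + chicken breast with both tight: 5.143 servings and 2.143 servings → $11.16.
So the least-cost plan costs $7.93.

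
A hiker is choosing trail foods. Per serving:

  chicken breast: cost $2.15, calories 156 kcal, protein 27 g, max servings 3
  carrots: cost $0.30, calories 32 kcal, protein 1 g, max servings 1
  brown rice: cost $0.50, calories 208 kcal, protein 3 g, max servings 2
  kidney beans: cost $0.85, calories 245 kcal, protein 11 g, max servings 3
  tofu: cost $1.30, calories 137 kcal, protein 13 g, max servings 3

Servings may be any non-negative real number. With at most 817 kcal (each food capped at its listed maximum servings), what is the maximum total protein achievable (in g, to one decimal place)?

114.1 g

Protein per kcal: chicken breast 0.1731, tofu 0.09489, kidney beans 0.0449, carrots 0.03125, brown rice 0.01442.
Take 3 servings of chicken breast: uses 468 kcal, +81.0 g protein (running total 81.0 g).
Take 2.547 servings of tofu: uses 349 kcal, +33.1 g protein (running total 114.1 g).
Filling greedily by protein-per-kcal is optimal for one linear limit, giving 114.1 g.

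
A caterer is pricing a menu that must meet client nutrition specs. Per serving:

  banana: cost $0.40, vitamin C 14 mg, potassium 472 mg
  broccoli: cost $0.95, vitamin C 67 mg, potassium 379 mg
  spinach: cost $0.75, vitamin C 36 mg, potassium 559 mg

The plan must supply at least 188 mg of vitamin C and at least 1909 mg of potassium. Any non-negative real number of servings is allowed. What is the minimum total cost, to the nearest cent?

$3.10

Check every corner: each single food scaled to meet both minima, and each pair solved so both constraints bind.
banana only: max(188/14, 1909/472) = 13.43 servings → $5.37.
broccoli only: max(188/67, 1909/379) = 5.037 servings → $4.79.
spinach only: max(188/36, 1909/559) = 5.222 servings → $3.92.
banana + broccoli with both tight: 2.153 servings and 2.356 servings → $3.10.
banana + spinach with both targets exact would need a negative amount; discard.
broccoli + spinach with both tight: 1.527 servings and 2.379 servings → $3.24.
The minimum over all feasible corners is $3.10.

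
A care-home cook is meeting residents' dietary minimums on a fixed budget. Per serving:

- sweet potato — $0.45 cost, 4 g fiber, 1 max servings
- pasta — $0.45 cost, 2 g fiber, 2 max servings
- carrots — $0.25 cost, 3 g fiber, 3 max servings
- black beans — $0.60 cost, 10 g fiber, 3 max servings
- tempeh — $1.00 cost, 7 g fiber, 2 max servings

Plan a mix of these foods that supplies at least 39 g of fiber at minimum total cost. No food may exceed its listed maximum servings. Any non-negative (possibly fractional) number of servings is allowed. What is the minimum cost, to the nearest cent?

Cost per g of fiber: black beans $0.0600, carrots $0.0833, sweet potato $0.1125, tempeh $0.1429, pasta $0.2250.
Take 3 servings of black beans: +30.0 g fiber for $1.80 (total $1.80, still need 9.0 g).
Take 3 servings of carrots: +9.0 g fiber for $0.75 (total $2.55, still need 0.0 g).
Greedy by cheapest-per-g is optimal for a single linear constraint, so the minimum cost is $2.55.

$2.55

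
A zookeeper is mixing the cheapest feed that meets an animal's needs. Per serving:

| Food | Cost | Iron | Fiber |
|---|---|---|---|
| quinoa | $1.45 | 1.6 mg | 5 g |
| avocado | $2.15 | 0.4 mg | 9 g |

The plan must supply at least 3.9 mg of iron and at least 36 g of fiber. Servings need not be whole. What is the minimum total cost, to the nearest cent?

$9.03

With two linear requirements the optimum uses one or two foods; enumerate the corners.
quinoa only: max(3.9/1.6, 36/5) = 7.2 servings → $10.44.
avocado only: max(3.9/0.4, 36/9) = 9.75 servings → $20.96.
quinoa + avocado with both tight: 1.669 servings and 3.073 servings → $9.03.
The minimum over all feasible corners is $9.03.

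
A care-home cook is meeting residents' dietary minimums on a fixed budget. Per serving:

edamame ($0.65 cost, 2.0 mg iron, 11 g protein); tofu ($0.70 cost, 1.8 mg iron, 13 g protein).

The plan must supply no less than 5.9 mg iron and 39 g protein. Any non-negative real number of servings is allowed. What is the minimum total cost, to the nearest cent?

edamame only: max(5.9/2.0, 39/11) = 3.545 servings → $2.30.
tofu only: max(5.9/1.8, 39/13) = 3.278 servings → $2.29.
edamame + tofu with both tight: 1.048 servings and 2.113 servings → $2.16.
Cheapest feasible corner: $2.16.

$2.16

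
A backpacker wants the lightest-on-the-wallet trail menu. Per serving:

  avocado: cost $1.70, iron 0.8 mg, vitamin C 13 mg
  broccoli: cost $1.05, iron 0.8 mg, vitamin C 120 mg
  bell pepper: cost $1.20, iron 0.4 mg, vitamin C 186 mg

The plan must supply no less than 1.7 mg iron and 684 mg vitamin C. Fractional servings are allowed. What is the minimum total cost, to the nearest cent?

avocado only: max(1.7/0.8, 684/13) = 52.62 servings → $89.45.
broccoli only: max(1.7/0.8, 684/120) = 5.7 servings → $5.99.
bell pepper only: max(1.7/0.4, 684/186) = 4.25 servings → $5.10.
avocado + broccoli: intersection lies outside the first quadrant.
avocado + bell pepper with both tight: 0.2967 servings and 3.657 servings → $4.89.
broccoli + bell pepper with both tight: 0.4226 servings and 3.405 servings → $4.53.
The minimum over all feasible corners is $4.53.

$4.53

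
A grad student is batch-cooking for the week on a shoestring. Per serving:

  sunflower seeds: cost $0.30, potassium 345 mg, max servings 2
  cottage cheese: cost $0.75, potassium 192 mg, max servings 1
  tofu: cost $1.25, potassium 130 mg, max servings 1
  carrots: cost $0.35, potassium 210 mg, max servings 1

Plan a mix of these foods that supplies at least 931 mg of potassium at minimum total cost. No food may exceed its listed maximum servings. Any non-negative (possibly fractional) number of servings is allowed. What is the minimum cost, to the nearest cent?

$1.07

Cost per mg of potassium: sunflower seeds $0.0009, carrots $0.0017, cottage cheese $0.0039, tofu $0.0096.
Take 2 servings of sunflower seeds: +690.0 mg potassium for $0.60 (total $0.60, still need 241.0 mg).
Take 1 serving of carrots: +210.0 mg potassium for $0.35 (total $0.95, still need 31.0 mg).
Take 0.1615 servings of cottage cheese: +31.0 mg potassium for $0.12 (total $1.07, still need 0.0 mg).
Greedy by cheapest-per-mg is optimal for a single linear constraint, so the minimum cost is $1.07.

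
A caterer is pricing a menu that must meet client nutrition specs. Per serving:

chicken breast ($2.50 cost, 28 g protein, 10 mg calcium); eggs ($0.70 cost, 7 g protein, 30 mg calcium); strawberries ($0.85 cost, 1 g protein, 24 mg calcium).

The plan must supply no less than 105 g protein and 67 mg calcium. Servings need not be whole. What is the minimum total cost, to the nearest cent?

$9.46

For a min-cost LP with two ≥-constraints, a basic feasible solution has at most two positive variables.
chicken breast only: max(105/28, 67/10) = 6.7 servings → $16.75.
eggs only: max(105/7, 67/30) = 15 servings → $10.50.
strawberries only: max(105/1, 67/24) = 105 servings → $89.25.
chicken breast + eggs with both tight: 3.482 servings and 1.073 servings → $9.46.
chicken breast + strawberries with both tight: 3.705 servings and 1.248 servings → $10.32.
eggs + strawberries with both targets exact would need a negative amount; discard.
Cheapest feasible corner: $9.46.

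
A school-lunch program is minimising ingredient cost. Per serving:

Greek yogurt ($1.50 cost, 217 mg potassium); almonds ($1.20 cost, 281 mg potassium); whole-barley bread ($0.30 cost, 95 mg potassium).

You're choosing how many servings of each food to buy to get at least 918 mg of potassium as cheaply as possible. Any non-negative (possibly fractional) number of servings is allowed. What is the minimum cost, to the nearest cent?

$2.90

Cost per mg of potassium: whole-barley bread $0.0032, almonds $0.0043, Greek yogurt $0.0069.
With no serving limits, use only whole-barley bread: 918 mg / 95 mg = 9.663 servings × $0.30 = $2.90.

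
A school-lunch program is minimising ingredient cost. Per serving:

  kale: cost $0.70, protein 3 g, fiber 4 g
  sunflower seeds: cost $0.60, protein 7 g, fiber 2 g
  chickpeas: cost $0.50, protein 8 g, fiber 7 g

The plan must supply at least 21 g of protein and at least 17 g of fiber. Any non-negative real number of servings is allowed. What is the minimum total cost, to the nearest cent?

$1.31

kale only: max(21/3, 17/4) = 7 servings → $4.90.
sunflower seeds only: max(21/7, 17/2) = 8.5 servings → $5.10.
chickpeas only: max(21/8, 17/7) = 2.625 servings → $1.31.
kale + sunflower seeds with both tight: 3.5 servings and 1.5 servings → $3.35.
kale + chickpeas with both targets exact would need a negative amount; discard.
sunflower seeds + chickpeas with both tight: 0.3333 servings and 2.333 servings → $1.37.
So the least-cost plan costs $1.31.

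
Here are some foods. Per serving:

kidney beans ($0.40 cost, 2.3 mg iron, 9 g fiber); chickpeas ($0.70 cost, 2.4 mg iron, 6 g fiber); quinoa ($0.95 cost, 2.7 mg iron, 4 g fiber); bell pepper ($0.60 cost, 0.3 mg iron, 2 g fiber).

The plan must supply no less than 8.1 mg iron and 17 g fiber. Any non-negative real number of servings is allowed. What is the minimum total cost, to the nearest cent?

For a min-cost LP with two ≥-constraints, a basic feasible solution has at most two positive variables.
kidney beans only: max(8.1/2.3, 17/9) = 3.522 servings → $1.41.
chickpeas only: max(8.1/2.4, 17/6) = 3.375 servings → $2.36.
quinoa only: max(8.1/2.7, 17/4) = 4.25 servings → $4.04.
bell pepper only: max(8.1/0.3, 17/2) = 27 servings → $16.20.
kidney beans + chickpeas: intersection lies outside the first quadrant.
kidney beans + quinoa with both tight: 0.894 servings and 2.238 servings → $2.48.
kidney beans + bell pepper with both targets exact would need a negative amount; discard.
chickpeas + quinoa with both tight: 2.045 servings and 1.182 servings → $2.55.
chickpeas + bell pepper with both targets exact would need a negative amount; discard.
quinoa + bell pepper with both tight: 2.643 servings and 3.214 servings → $4.44.
The minimum over all feasible corners is $1.41.

$1.41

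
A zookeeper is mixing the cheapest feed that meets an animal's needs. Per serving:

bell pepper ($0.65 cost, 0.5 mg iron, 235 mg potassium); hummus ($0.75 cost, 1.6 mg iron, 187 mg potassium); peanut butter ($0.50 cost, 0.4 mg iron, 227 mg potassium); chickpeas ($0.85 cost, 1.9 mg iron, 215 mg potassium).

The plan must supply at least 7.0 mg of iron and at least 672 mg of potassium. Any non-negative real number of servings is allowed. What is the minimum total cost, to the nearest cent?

bell pepper only: max(7.0/0.5, 672/235) = 14 servings → $9.10.
hummus only: max(7.0/1.6, 672/187) = 4.375 servings → $3.28.
peanut butter only: max(7.0/0.4, 672/227) = 17.5 servings → $8.75.
chickpeas only: max(7.0/1.9, 672/215) = 3.684 servings → $3.13.
bell pepper + hummus: the both-tight solution has a negative serving — not a feasible corner.
bell pepper + peanut butter: the both-tight solution has a negative serving — not a feasible corner.
bell pepper + chickpeas: intersection lies outside the first quadrant.
hummus + peanut butter with both targets exact would need a negative amount; discard.
hummus + chickpeas with both targets exact would need a negative amount; discard.
peanut butter + chickpeas: the both-tight solution has a negative serving — not a feasible corner.
So the least-cost plan costs $3.13.

$3.13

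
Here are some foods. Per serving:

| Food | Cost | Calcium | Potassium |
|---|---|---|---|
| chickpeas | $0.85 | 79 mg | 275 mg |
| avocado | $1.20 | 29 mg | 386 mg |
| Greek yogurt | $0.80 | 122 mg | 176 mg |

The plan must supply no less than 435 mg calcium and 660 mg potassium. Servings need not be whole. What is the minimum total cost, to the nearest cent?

$2.92

A basic optimal solution has at most two foods positive. Try each food alone and each pair with both targets met exactly.
chickpeas only: max(435/79, 660/275) = 5.506 servings → $4.68.
avocado only: max(435/29, 660/386) = 15 servings → $18.00.
Greek yogurt only: max(435/122, 660/176) = 3.75 servings → $3.00.
chickpeas + avocado with both targets exact would need a negative amount; discard.
chickpeas + Greek yogurt with both tight: 0.2016 servings and 3.435 servings → $2.92.
avocado + Greek yogurt with both tight: 0.09431 servings and 3.543 servings → $2.95.
Cheapest feasible corner: $2.92.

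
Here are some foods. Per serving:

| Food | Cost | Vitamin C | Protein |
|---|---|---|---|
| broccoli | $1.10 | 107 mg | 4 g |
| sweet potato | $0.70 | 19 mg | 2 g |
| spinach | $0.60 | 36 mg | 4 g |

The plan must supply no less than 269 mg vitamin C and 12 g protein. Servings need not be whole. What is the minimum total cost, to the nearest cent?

With two linear requirements the optimum uses one or two foods; enumerate the corners.
broccoli only: max(269/107, 12/4) = 3 servings → $3.30.
sweet potato only: max(269/19, 12/2) = 14.16 servings → $9.91.
spinach only: max(269/36, 12/4) = 7.472 servings → $4.48.
broccoli + sweet potato with both tight: 2.246 servings and 1.507 servings → $3.53.
broccoli + spinach with both tight: 2.268 servings and 0.7324 servings → $2.93.
sweet potato + spinach with both targets exact would need a negative amount; discard.
Cheapest feasible corner: $2.93.

$2.93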